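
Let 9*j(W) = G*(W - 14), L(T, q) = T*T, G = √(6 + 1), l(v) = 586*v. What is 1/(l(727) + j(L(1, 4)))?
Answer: 34507782/14701074302021 + 117*√7/14701074302021 ≈ 2.3473e-6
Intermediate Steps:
G = √7 ≈ 2.6458
L(T, q) = T²
j(W) = √7*(-14 + W)/9 (j(W) = (√7*(W - 14))/9 = (√7*(-14 + W))/9 = √7*(-14 + W)/9)
1/(l(727) + j(L(1, 4))) = 1/(586*727 + √7*(-14 + 1²)/9) = 1/(426022 + √7*(-14 + 1)/9) = 1/(426022 + (⅑)*√7*(-13)) = 1/(426022 - 13*√7/9)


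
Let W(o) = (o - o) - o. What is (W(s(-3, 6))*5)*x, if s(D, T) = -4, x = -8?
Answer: -160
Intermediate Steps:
W(o) = -o (W(o) = 0 - o = -o)
(W(s(-3, 6))*5)*x = (-1*(-4)*5)*(-8) = (4*5)*(-8) = 20*(-8) = -160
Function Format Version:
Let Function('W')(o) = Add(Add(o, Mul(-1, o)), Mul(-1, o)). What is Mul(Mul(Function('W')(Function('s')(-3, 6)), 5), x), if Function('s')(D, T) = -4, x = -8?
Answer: -160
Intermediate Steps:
Function('W')(o) = Mul(-1, o) (Function('W')(o) = Add(0, Mul(-1, o)) = Mul(-1, o))
Mul(Mul(Function('W')(Function('s')(-3, 6)), 5), x) = Mul(Mul(Mul(-1, -4), 5), -8) = Mul(Mul(4, 5), -8) = Mul(20, -8) = -160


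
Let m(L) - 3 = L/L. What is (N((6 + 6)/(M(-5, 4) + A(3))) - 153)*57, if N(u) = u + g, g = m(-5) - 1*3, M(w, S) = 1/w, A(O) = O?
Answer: -58938/7 ≈ -8419.7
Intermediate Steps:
m(L) = 4 (m(L) = 3 + L/L = 3 + 1 = 4)
g = 1 (g = 4 - 1*3 = 4 - 3 = 1)
N(u) = 1 + u (N(u) = u + 1 = 1 + u)
(N((6 + 6)/(M(-5, 4) + A(3))) - 153)*57 = ((1 + (6 + 6)/(1/(-5) + 3)) - 153)*57 = ((1 + 12/(-⅕ + 3)) - 153)*57 = ((1 + 12/(14/5)) - 153)*57 = ((1 + 12*(5/14)) - 153)*57 = ((1 + 30/7) - 153)*57 = (37/7 - 153)*57 = -1034/7*57 = -58938/7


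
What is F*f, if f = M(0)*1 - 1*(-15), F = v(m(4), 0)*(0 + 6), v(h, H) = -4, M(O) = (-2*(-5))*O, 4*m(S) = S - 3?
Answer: -360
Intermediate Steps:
m(S) = -3/4 + S/4 (m(S) = (S - 3)/4 = (-3 + S)/4 = -3/4 + S/4)
M(O) = 10*O
F = -24 (F = -4*(0 + 6) = -4*6 = -24)
f = 15 (f = (10*0)*1 - 1*(-15) = 0*1 + 15 = 0 + 15 = 15)
F*f = -24*15 = -360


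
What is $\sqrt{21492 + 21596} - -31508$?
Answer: $31508 + 4 \sqrt{2693} \approx 31716.0$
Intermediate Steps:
$\sqrt{21492 + 21596} - -31508 = \sqrt{43088} + 31508 = 4 \sqrt{2693} + 31508 = 31508 + 4 \sqrt{2693}$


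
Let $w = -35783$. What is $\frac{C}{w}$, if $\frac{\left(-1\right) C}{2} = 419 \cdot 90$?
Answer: $\frac{75420}{35783} \approx 2.1077$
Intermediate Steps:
$C = -75420$ ($C = - 2 \cdot 419 \cdot 90 = \left(-2\right) 37710 = -75420$)
$\frac{C}{w} = - \frac{75420}{-35783} = \left(-75420\right) \left(- \frac{1}{35783}\right) = \frac{75420}{35783}$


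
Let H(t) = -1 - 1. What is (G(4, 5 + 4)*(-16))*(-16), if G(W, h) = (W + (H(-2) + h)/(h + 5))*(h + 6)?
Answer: 17280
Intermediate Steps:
H(t) = -2
G(W, h) = (6 + h)*(W + (-2 + h)/(5 + h)) (G(W, h) = (W + (-2 + h)/(h + 5))*(h + 6) = (W + (-2 + h)/(5 + h))*(6 + h) = (6 + h)*(W + (-2 + h)/(5 + h)))
(G(4, 5 + 4)*(-16))*(-16) = (((-12 + (5 + 4)² + 4*(5 + 4) + 30*4 + 4*(5 + 4)² + 11*4*(5 + 4))/(5 + (5 + 4)))*(-16))*(-16) = (((-12 + 9² + 4*9 + 120 + 4*9² + 11*4*9)/(5 + 9))*(-16))*(-16) = (((-12 + 81 + 36 + 120 + 4*81 + 396)/14)*(-16))*(-16) = (((-12 + 81 + 36 + 120 + 324 + 396)/14)*(-16))*(-16) = (((1/14)*945)*(-16))*(-16) = ((135/2)*(-16))*(-16) = -1080*(-16) = 17280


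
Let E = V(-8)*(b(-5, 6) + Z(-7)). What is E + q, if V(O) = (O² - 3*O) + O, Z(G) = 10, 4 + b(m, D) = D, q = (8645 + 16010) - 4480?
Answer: 21135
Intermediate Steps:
q = 20175 (q = 24655 - 4480 = 20175)
b(m, D) = -4 + D
V(O) = O² - 2*O
E = 960 (E = (-8*(-2 - 8))*((-4 + 6) + 10) = (-8*(-10))*(2 + 10) = 80*12 = 960)
E + q = 960 + 20175 = 21135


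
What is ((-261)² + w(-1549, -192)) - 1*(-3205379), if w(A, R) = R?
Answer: 3273308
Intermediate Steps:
((-261)² + w(-1549, -192)) - 1*(-3205379) = ((-261)² - 192) - 1*(-3205379) = (68121 - 192) + 3205379 = 67929 + 3205379 = 3273308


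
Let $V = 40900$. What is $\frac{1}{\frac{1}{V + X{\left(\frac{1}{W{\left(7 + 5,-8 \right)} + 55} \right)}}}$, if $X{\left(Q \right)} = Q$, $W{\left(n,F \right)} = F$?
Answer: $\frac{1922301}{47} \approx 40900.0$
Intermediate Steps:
$\frac{1}{\frac{1}{V + X{\left(\frac{1}{W{\left(7 + 5,-8 \right)} + 55} \right)}}} = \frac{1}{\frac{1}{40900 + \frac{1}{-8 + 55}}} = \frac{1}{\frac{1}{40900 + \frac{1}{47}}} = \frac{1}{\frac{1}{\frac{1922301}{47}}} = \frac{1}{\frac{47}{1922301}} = \frac{1922301}{47}$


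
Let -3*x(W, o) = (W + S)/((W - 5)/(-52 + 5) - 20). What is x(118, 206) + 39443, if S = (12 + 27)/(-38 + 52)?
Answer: 1744485595/44226 ≈ 39445.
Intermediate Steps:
S = 39/14 ≈ 2.7857
x(W, o) = -(39/14 + W)/(3*(-935/47 - W/47)) (x(W, o) = -(W + 39/14)/(3*((W - 5)/(-52 + 5) - 20)) = -(39/14 + W)/(3*((-5 + W)/(-47) - 20)) = -(39/14 + W)/(3*((-5 + W)*(-1/47) - 20)) = -(39/14 + W)/(3*((5/47 - W/47) - 20)) = -(39/14 + W)/(3*(-935/47 - W/47)))
x(118, 206) + 39443 = 47*(39 + 14*118)/(42*(935 + 118)) + 39443 = (47/42)*(39 + 1652)/1053 + 39443 = (47/42)*(1/1053)*1691 + 39443 = 79477/44226 + 39443 = 1744485595/44226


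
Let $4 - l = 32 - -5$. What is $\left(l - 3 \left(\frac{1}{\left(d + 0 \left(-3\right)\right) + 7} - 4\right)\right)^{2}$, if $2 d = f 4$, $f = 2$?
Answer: $\frac{54756}{121} \approx 452.53$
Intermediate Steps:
$d = 4$ ($d = \frac{2 \cdot 4}{2} = \frac{1}{2} \cdot 8 = 4$)
$l = -33$ ($l = 4 - \left(32 - -5\right) = 4 - \left(32 + 5\right) = 4 - 37 = -33$)
$\left(l - 3 \left(\frac{1}{\left(d + 0 \left(-3\right)\right) + 7} - 4\right)\right)^{2} = \left(-33 - 3 \left(\frac{1}{\left(4 + 0 \left(-3\right)\right) + 7} - 4\right)\right)^{2} = \left(-33 - 3 \left(\frac{1}{\left(4 + 0\right) + 7} - 4\right)\right)^{2} = \left(-33 - 3 \left(\frac{1}{4 + 7} - 4\right)\right)^{2} = \left(-33 - 3 \left(\frac{1}{11} - 4\right)\right)^{2} = \left(-33 - - \frac{129}{11}\right)^{2} = \left(-33 + \frac{129}{11}\right)^{2} = \left(- \frac{234}{11}\right)^{2} = \frac{54756}{121}$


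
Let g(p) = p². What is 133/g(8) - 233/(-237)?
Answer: 46433/15168 ≈ 3.0612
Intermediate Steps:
133/g(8) - 233/(-237) = 133/(8²) - 233/(-237) = 133/64 - 233*(-1/237) = 133*(1/64) + 233/237 = 133/64 + 233/237 = 46433/15168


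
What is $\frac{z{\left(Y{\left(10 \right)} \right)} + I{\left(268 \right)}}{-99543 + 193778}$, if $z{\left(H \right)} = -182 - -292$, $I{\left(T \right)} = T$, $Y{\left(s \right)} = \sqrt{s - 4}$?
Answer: $\frac{378}{94235} \approx 0.0040113$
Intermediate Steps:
$Y{\left(s \right)} = \sqrt{-4 + s}$
$z{\left(H \right)} = 110$ ($z{\left(H \right)} = -182 + 292 = 110$)
$\frac{z{\left(Y{\left(10 \right)} \right)} + I{\left(268 \right)}}{-99543 + 193778} = \frac{110 + 268}{-99543 + 193778} = \frac{378}{94235}$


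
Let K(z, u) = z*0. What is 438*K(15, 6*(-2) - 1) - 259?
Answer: -259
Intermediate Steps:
K(z, u) = 0
438*K(15, 6*(-2) - 1) - 259 = 438*0 - 259 = 0 - 259 = -259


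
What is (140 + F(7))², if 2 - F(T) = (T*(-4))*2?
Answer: 39204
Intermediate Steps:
F(T) = 2 + 8*T (F(T) = 2 - T*(-4)*2 = 2 - (-4*T)*2 = 2 - (-8)*T = 2 + 8*T)
(140 + F(7))² = (140 + (2 + 8*7))² = (140 + (2 + 56))² = (140 + 58)² = 198² = 39204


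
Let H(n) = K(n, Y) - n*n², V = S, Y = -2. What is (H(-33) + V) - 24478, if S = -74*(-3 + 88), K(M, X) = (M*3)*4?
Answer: 4773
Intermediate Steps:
K(M, X) = 12*M (K(M, X) = (3*M)*4 = 12*M)
S = -6290 (S = -74*85 = -6290)
V = -6290
H(n) = -n³ + 12*n (H(n) = 12*n - n*n² = 12*n - n³ = -n³ + 12*n)
(H(-33) + V) - 24478 = (-33*(12 - 1*(-33)²) - 6290) - 24478 = (-33*(12 - 1*1089) - 6290) - 24478 = (-33*(12 - 1089) - 6290) - 24478 = (-33*(-1077) - 6290) - 24478 = (35541 - 6290) - 24478 = 29251 - 24478 = 4773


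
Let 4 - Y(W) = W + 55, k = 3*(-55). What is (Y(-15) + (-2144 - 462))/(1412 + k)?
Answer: -2642/1247 ≈ -2.1187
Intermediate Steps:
k = -165
Y(W) = -51 - W (Y(W) = 4 - (W + 55) = 4 - (55 + W) = 4 + (-55 - W) = -51 - W)
(Y(-15) + (-2144 - 462))/(1412 + k) = ((-51 - 1*(-15)) + (-2144 - 462))/(1412 - 165) = ((-51 + 15) - 2606)/1247 = (-36 - 2606)*(1/1247) = -2642*1/1247 = -2642/1247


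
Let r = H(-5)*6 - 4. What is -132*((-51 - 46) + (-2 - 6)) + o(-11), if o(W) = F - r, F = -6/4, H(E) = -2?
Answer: 27749/2 ≈ 13875.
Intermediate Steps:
r = -16 (r = -2*6 - 4 = -12 - 4 = -16)
F = -3/2 (F = -6*¼ = -3/2 ≈ -1.5000)
o(W) = 29/2 (o(W) = -3/2 - 1*(-16) = -3/2 + 16 = 29/2)
-132*((-51 - 46) + (-2 - 6)) + o(-11) = -132*((-51 - 46) + (-2 - 6)) + 29/2 = -132*(-97 - 8) + 29/2 = -132*(-105) + 29/2 = 13860 + 29/2 = 27749/2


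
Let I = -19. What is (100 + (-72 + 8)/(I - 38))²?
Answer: 33223696/3249 ≈ 10226.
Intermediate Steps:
(100 + (-72 + 8)/(I - 38))² = (100 + (-72 + 8)/(-19 - 38))² = (100 - 64/(-57))² = (100 - 64*(-1/57))² = (100 + 64/57)² = (5764/57)² = 33223696/3249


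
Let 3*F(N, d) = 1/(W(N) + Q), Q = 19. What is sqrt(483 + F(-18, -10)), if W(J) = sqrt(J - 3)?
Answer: sqrt(483 + 1/(3*(19 + I*sqrt(21)))) ≈ 21.978 - 9.0e-5*I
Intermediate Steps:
W(J) = sqrt(-3 + J)
F(N, d) = 1/(3*(19 + sqrt(-3 + N))) (F(N, d) = 1/(3*(sqrt(-3 + N) + 19)) = 1/(3*(19 + sqrt(-3 + N))))
sqrt(483 + F(-18, -10)) = sqrt(483 + 1/(3*(19 + sqrt(-3 - 18)))) = sqrt(483 + 1/(3*(19 + sqrt(-21)))) = sqrt(483 + 1/(3*(19 + I*sqrt(21))))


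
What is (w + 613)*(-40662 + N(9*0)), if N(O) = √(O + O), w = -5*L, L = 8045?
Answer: 1610703144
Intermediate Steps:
w = -40225 (w = -5*8045 = -40225)
N(O) = √2*√O (N(O) = √(2*O) = √2*√O)
(w + 613)*(-40662 + N(9*0)) = (-40225 + 613)*(-40662 + √2*√(9*0)) = -39612*(-40662 + √2*√0) = -39612*(-40662 + √2*0) = -39612*(-40662 + 0) = -39612*(-40662) = 1610703144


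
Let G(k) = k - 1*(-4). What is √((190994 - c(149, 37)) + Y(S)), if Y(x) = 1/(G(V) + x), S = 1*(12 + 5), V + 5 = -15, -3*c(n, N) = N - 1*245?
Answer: √1718331/3 ≈ 436.95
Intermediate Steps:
c(n, N) = 245/3 - N/3 (c(n, N) = -(N - 1*245)/3 = -(N - 245)/3 = -(-245 + N)/3 = 245/3 - N/3)
V = -20 (V = -5 - 15 = -20)
G(k) = 4 + k (G(k) = k + 4 = 4 + k)
S = 17 (S = 1*17 = 17)
Y(x) = 1/(-16 + x) (Y(x) = 1/((4 - 20) + x) = 1/(-16 + x))
√((190994 - c(149, 37)) + Y(S)) = √((190994 - (245/3 - ⅓*37)) + 1/(-16 + 17)) = √((190994 - (245/3 - 37/3)) + 1/1) = √((190994 - 1*208/3) + 1) = √((190994 - 208/3) + 1) = √(572774/3 + 1) = √(572777/3) = √1718331/3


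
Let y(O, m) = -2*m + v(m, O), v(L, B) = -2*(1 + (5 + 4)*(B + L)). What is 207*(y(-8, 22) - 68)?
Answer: -75762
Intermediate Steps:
v(L, B) = -2 - 18*B - 18*L (v(L, B) = -2*(1 + 9*(B + L)) = -2*(1 + (9*B + 9*L)) = -2*(1 + 9*B + 9*L) = -2 - 18*B - 18*L)
y(O, m) = -2 - 20*m - 18*O (y(O, m) = -2*m + (-2 - 18*O - 18*m) = -2 - 20*m - 18*O)
207*(y(-8, 22) - 68) = 207*((-2 - 20*22 - 18*(-8)) - 68) = 207*((-2 - 440 + 144) - 68) = 207*(-298 - 68) = 207*(-366) = -75762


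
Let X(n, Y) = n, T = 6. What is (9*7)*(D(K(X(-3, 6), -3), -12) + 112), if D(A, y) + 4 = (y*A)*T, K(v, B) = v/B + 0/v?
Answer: 2268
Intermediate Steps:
K(v, B) = v/B (K(v, B) = v/B + 0 = v/B)
D(A, y) = -4 + 6*A*y (D(A, y) = -4 + (y*A)*6 = -4 + (A*y)*6 = -4 + 6*A*y)
(9*7)*(D(K(X(-3, 6), -3), -12) + 112) = (9*7)*((-4 + 6*(-3/(-3))*(-12)) + 112) = 63*((-4 + 6*(-3*(-⅓))*(-12)) + 112) = 63*((-4 + 6*1*(-12)) + 112) = 63*((-4 - 72) + 112) = 63*(-76 + 112) = 63*36 = 2268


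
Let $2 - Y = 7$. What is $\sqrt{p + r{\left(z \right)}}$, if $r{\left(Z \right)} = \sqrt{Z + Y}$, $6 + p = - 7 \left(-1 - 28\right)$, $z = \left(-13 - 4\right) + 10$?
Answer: $\sqrt{197 + 2 i \sqrt{3}} \approx 14.036 + 0.1234 i$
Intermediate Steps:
$Y = -5$ ($Y = 2 - 7 = -5$)
$z = -7$ ($z = -17 + 10 = -7$)
$p = 197$ ($p = -6 - 7 \left(-1 - 28\right) = -6 - -203 = -6 + 203 = 197$)
$r{\left(Z \right)} = \sqrt{-5 + Z}$ ($r{\left(Z \right)} = \sqrt{Z - 5} = \sqrt{-5 + Z}$)
$\sqrt{p + r{\left(z \right)}} = \sqrt{197 + \sqrt{-5 - 7}} = \sqrt{197 + \sqrt{-12}} = \sqrt{197 + 2 i \sqrt{3}}$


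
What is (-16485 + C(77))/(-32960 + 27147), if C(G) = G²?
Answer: 10556/5813 ≈ 1.8159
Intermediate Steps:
(-16485 + C(77))/(-32960 + 27147) = (-16485 + 77²)/(-32960 + 27147) = (-16485 + 5929)/(-5813) = -10556*(-1/5813) = 10556/5813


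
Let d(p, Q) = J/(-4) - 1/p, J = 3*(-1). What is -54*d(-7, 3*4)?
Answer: -675/14 ≈ -48.214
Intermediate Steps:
J = -3
d(p, Q) = ¾ - 1/p (d(p, Q) = -3/(-4) - 1/p = -3*(-¼) - 1/p = ¾ - 1/p)
-54*d(-7, 3*4) = -54*(¾ - 1/(-7)) = -54*(¾ - 1*(-⅐)) = -54*(¾ + ⅐) = -54*25/28 = -675/14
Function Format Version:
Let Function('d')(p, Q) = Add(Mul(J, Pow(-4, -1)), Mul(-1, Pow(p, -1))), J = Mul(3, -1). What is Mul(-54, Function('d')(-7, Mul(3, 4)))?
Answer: Rational(-675, 14) ≈ -48.214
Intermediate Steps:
J = -3
Function('d')(p, Q) = Add(Rational(3, 4), Mul(-1, Pow(p, -1))) (Function('d')(p, Q) = Add(Mul(-3, Pow(-4, -1)), Mul(-1, Pow(p, -1))) = Add(Mul(-3, Rational(-1, 4)), Mul(-1, Pow(p, -1))) = Add(Rational(3, 4), Mul(-1, Pow(p, -1))))
Mul(-54, Function('d')(-7, Mul(3, 4))) = Mul(-54, Add(Rational(3, 4), Mul(-1, Pow(-7, -1)))) = Mul(-54, Add(Rational(3, 4), Mul(-1, Rational(-1, 7)))) = Mul(-54, Add(Rational(3, 4), Rational(1, 7))) = Mul(-54, Rational(25, 28)) = Rational(-675, 14)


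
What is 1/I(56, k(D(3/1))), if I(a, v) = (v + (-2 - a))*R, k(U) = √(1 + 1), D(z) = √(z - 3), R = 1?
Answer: -29/1681 - √2/3362 ≈ -0.017672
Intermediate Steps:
D(z) = √(-3 + z)
k(U) = √2
I(a, v) = -2 + v - a (I(a, v) = (v + (-2 - a))*1 = (-2 + v - a)*1 = -2 + v - a)
1/I(56, k(D(3/1))) = 1/(-2 + √2 - 1*56) = 1/(-2 + √2 - 56) = 1/(-58 + √2)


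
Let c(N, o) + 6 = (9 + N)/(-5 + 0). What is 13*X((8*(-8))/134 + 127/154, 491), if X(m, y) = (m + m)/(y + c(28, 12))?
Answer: 232765/12319692 ≈ 0.018894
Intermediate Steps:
c(N, o) = -39/5 - N/5 (c(N, o) = -6 + (9 + N)/(-5 + 0) = -6 + (9 + N)/(-5) = -6 + (9 + N)*(-1/5) = -6 + (-9/5 - N/5) = -39/5 - N/5)
X(m, y) = 2*m/(-67/5 + y) (X(m, y) = (m + m)/(y + (-39/5 - 1/5*28)) = (2*m)/(y + (-39/5 - 28/5)) = (2*m)/(y - 67/5) = (2*m)/(-67/5 + y) = 2*m/(-67/5 + y))
13*X((8*(-8))/134 + 127/154, 491) = 13*(10*((8*(-8))/134 + 127/154)/(-67 + 5*491)) = 13*(10*(-64*1/134 + 127*(1/154))/(-67 + 2455)) = 13*(10*(-32/67 + 127/154)/2388) = 13*(10*(3581/10318)*(1/2388)) = 13*(17905/12319692) = 232765/12319692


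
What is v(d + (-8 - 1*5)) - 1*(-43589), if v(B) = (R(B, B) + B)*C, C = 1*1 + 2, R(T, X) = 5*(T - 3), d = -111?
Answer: 41312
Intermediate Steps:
R(T, X) = -15 + 5*T (R(T, X) = 5*(-3 + T) = -15 + 5*T)
C = 3 (C = 1 + 2 = 3)
v(B) = -45 + 18*B (v(B) = ((-15 + 5*B) + B)*3 = (-15 + 6*B)*3 = -45 + 18*B)
v(d + (-8 - 1*5)) - 1*(-43589) = (-45 + 18*(-111 + (-8 - 1*5))) - 1*(-43589) = (-45 + 18*(-111 + (-8 - 5))) + 43589 = (-45 + 18*(-111 - 13)) + 43589 = (-45 + 18*(-124)) + 43589 = (-45 - 2232) + 43589 = -2277 + 43589 = 41312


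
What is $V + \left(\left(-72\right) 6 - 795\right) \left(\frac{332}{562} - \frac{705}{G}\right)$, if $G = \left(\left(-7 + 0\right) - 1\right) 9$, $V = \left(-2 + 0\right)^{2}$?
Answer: $- \frac{28628779}{2248} \approx -12735.0$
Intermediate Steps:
$V = 4$ ($V = \left(-2\right)^{2} = 4$)
$G = -72$ ($G = \left(-7 - 1\right) 9 = \left(-8\right) 9 = -72$)
$V + \left(\left(-72\right) 6 - 795\right) \left(\frac{332}{562} - \frac{705}{G}\right) = 4 + \left(\left(-72\right) 6 - 795\right) \left(\frac{332}{562} - \frac{705}{-72}\right) = 4 + \left(-432 - 795\right) \left(332 \cdot \frac{1}{562} - - \frac{235}{24}\right) = 4 - 1227 \left(\frac{166}{281} + \frac{235}{24}\right) = 4 - \frac{28637771}{2248} = - \frac{28628779}{2248}$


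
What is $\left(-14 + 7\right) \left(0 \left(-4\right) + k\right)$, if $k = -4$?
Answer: $28$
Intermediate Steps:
$\left(-14 + 7\right) \left(0 \left(-4\right) + k\right) = \left(-14 + 7\right) \left(0 \left(-4\right) - 4\right) = - 7 \left(0 - 4\right) = \left(-7\right) \left(-4\right) = 28$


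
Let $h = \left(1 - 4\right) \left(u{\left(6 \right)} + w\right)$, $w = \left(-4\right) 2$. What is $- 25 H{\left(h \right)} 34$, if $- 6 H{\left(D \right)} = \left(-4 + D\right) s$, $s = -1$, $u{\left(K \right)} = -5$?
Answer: $- \frac{14875}{3} \approx -4958.3$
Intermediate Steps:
$w = -8$
$h = 39$ ($h = \left(1 - 4\right) \left(-5 - 8\right) = \left(-3\right) \left(-13\right) = 39$)
$H{\left(D \right)} = - \frac{2}{3} + \frac{D}{6}$ ($H{\left(D \right)} = - \frac{\left(-4 + D\right) \left(-1\right)}{6} = - \frac{4 - D}{6} = - \frac{2}{3} + \frac{D}{6}$)
$- 25 H{\left(h \right)} 34 = - 25 \left(- \frac{2}{3} + \frac{1}{6} \cdot 39\right) 34 = - 25 \left(- \frac{2}{3} + \frac{13}{2}\right) 34 = \left(-25\right) \frac{35}{6} \cdot 34 = \left(- \frac{875}{6}\right) 34 = - \frac{14875}{3}$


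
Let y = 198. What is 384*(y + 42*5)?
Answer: 156672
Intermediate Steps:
384*(y + 42*5) = 384*(198 + 42*5) = 384*(198 + 210) = 384*408 = 156672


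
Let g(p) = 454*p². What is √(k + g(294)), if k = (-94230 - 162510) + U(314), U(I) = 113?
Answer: √38985317 ≈ 6243.8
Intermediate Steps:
k = -256627 (k = (-94230 - 162510) + 113 = -256740 + 113 = -256627)
√(k + g(294)) = √(-256627 + 454*294²) = √(-256627 + 454*86436) = √(-256627 + 39241944) = √38985317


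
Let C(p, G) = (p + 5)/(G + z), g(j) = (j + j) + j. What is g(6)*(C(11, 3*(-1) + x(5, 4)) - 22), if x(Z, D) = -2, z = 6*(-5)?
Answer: -14148/35 ≈ -404.23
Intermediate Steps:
z = -30
g(j) = 3*j (g(j) = 2*j + j = 3*j)
C(p, G) = (5 + p)/(-30 + G) (C(p, G) = (p + 5)/(G - 30) = (5 + p)/(-30 + G))
g(6)*(C(11, 3*(-1) + x(5, 4)) - 22) = (3*6)*((5 + 11)/(-30 + (3*(-1) - 2)) - 22) = 18*(16/(-30 + (-3 - 2)) - 22) = 18*(16/(-30 - 5) - 22) = 18*(16/(-35) - 22) = 18*(-1/35*16 - 22) = 18*(-16/35 - 22) = 18*(-786/35) = -14148/35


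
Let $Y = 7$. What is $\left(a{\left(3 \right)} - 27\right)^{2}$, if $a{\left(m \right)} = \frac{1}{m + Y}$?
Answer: $\frac{72361}{100} \approx 723.61$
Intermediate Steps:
$a{\left(m \right)} = \frac{1}{7 + m}$ ($a{\left(m \right)} = \frac{1}{m + 7} = \frac{1}{7 + m}$)
$\left(a{\left(3 \right)} - 27\right)^{2} = \left(\frac{1}{7 + 3} - 27\right)^{2} = \left(\frac{1}{10} - 27\right)^{2} = \left(- \frac{269}{10}\right)^{2} = \frac{72361}{100}$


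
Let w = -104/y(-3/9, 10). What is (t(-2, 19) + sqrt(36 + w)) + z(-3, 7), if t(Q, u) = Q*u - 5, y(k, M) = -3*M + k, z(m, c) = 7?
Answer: -36 + 2*sqrt(483)/7 ≈ -29.721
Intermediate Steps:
y(k, M) = k - 3*M
t(Q, u) = -5 + Q*u
w = 24/7 (w = -104/(-3/9 - 3*10) = -104/(-3*1/9 - 30) = -104/(-1/3 - 30) = -104/(-91/3) = -104*(-3/91) = 24/7 ≈ 3.4286)
(t(-2, 19) + sqrt(36 + w)) + z(-3, 7) = ((-5 - 2*19) + sqrt(36 + 24/7)) + 7 = ((-5 - 38) + sqrt(276/7)) + 7 = (-43 + 2*sqrt(483)/7) + 7 = -36 + 2*sqrt(483)/7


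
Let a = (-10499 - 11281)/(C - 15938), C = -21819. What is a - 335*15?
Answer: -189707145/37757 ≈ -5024.4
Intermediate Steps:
a = 21780/37757 (a = (-10499 - 11281)/(-21819 - 15938) = -21780/(-37757) = -21780*(-1/37757) = 21780/37757 ≈ 0.57685)
a - 335*15 = 21780/37757 - 335*15 = 21780/37757 - 5025 = -189707145/37757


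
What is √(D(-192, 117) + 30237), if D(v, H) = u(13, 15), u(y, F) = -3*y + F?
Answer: 9*√373 ≈ 173.82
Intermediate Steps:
u(y, F) = F - 3*y
D(v, H) = -24 (D(v, H) = 15 - 3*13 = 15 - 39 = -24)
√(D(-192, 117) + 30237) = √(-24 + 30237) = √30213 = 9*√373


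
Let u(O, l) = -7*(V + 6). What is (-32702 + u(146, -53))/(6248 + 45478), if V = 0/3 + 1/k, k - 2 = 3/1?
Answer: -163727/258630 ≈ -0.63305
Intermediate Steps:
k = 5 (k = 2 + 3/1 = 2 + 3*1 = 2 + 3 = 5)
V = ⅕ (V = 0/3 + 1/5 = 0*(⅓) + 1*(⅕) = 0 + ⅕ = ⅕ ≈ 0.20000)
u(O, l) = -217/5 (u(O, l) = -7*(⅕ + 6) = -7*31/5 = -217/5)
(-32702 + u(146, -53))/(6248 + 45478) = (-32702 - 217/5)/(6248 + 45478) = -163727/5/51726 = -163727/5*1/51726 = -163727/258630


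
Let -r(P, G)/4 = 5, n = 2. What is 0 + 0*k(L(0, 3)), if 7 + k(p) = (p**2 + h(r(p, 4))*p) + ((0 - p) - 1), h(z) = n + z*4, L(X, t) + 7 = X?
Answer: 0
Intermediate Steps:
L(X, t) = -7 + X
r(P, G) = -20 (r(P, G) = -4*5 = -20)
h(z) = 2 + 4*z (h(z) = 2 + z*4 = 2 + 4*z)
k(p) = -8 + p**2 - 79*p (k(p) = -7 + ((p**2 + (2 + 4*(-20))*p) + ((0 - p) - 1)) = -7 + ((p**2 + (2 - 80)*p) + (-p - 1)) = -7 + ((p**2 - 78*p) + (-1 - p)) = -7 + (-1 + p**2 - 79*p) = -8 + p**2 - 79*p)
0 + 0*k(L(0, 3)) = 0 + 0*(-8 + (-7 + 0)**2 - 79*(-7 + 0)) = 0 + 0*(-8 + (-7)**2 - 79*(-7)) = 0 + 0*(-8 + 49 + 553) = 0 + 0*594 = 0 + 0 = 0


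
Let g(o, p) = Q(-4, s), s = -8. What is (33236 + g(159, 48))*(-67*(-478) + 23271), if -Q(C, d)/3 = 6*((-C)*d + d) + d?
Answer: 1878992060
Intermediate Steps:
Q(C, d) = -21*d + 18*C*d (Q(C, d) = -3*(6*((-C)*d + d) + d) = -3*(6*(-C*d + d) + d) = -3*(6*(d - C*d) + d) = -3*((6*d - 6*C*d) + d) = -3*(7*d - 6*C*d) = -21*d + 18*C*d)
g(o, p) = 744 (g(o, p) = 3*(-8)*(-7 + 6*(-4)) = 3*(-8)*(-7 - 24) = 3*(-8)*(-31) = 744)
(33236 + g(159, 48))*(-67*(-478) + 23271) = (33236 + 744)*(-67*(-478) + 23271) = 33980*(32026 + 23271) = 33980*55297 = 1878992060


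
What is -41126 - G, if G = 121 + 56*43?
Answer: -43655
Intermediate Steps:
G = 2529 (G = 121 + 2408 = 2529)
-41126 - G = -41126 - 1*2529 = -41126 - 2529 = -43655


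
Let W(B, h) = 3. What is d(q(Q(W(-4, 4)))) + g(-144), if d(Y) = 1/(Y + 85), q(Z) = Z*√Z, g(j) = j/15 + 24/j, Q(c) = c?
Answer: -526616/53985 - 3*√3/7198 ≈ -9.7556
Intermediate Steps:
g(j) = 24/j + j/15 (g(j) = j*(1/15) + 24/j = j/15 + 24/j = 24/j + j/15)
q(Z) = Z^(3/2)
d(Y) = 1/(85 + Y)
d(q(Q(W(-4, 4)))) + g(-144) = 1/(85 + 3^(3/2)) + (24/(-144) + (1/15)*(-144)) = 1/(85 + 3*√3) + (24*(-1/144) - 48/5) = 1/(85 + 3*√3) + (-⅙ - 48/5) = 1/(85 + 3*√3) - 293/30 = -293/30 + 1/(85 + 3*√3)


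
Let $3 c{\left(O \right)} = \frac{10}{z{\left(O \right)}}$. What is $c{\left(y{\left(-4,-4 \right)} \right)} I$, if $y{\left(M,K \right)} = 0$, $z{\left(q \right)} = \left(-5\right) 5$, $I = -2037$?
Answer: $\frac{1358}{5} \approx 271.6$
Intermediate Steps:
$z{\left(q \right)} = -25$
$c{\left(O \right)} = - \frac{2}{15}$ ($c{\left(O \right)} = \frac{10 \frac{1}{-25}}{3} = \frac{10 \left(- \frac{1}{25}\right)}{3} = \frac{1}{3} \left(- \frac{2}{5}\right) = - \frac{2}{15}$)
$c{\left(y{\left(-4,-4 \right)} \right)} I = \left(- \frac{2}{15}\right) \left(-2037\right) = \frac{1358}{5}$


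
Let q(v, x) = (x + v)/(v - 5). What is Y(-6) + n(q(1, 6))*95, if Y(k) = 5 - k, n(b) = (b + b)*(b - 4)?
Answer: 15383/8 ≈ 1922.9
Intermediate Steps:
q(v, x) = (v + x)/(-5 + v)
n(b) = 2*b*(-4 + b) (n(b) = (2*b)*(-4 + b) = 2*b*(-4 + b))
Y(-6) + n(q(1, 6))*95 = (5 - 1*(-6)) + (2*((1 + 6)/(-5 + 1))*(-4 + (1 + 6)/(-5 + 1)))*95 = (5 + 6) + (2*(7/(-4))*(-4 + 7/(-4)))*95 = 11 + (2*(-¼*7)*(-4 - ¼*7))*95 = 11 + (2*(-7/4)*(-4 - 7/4))*95 = 11 + (2*(-7/4)*(-23/4))*95 = 11 + (161/8)*95 = 11 + 15295/8 = 15383/8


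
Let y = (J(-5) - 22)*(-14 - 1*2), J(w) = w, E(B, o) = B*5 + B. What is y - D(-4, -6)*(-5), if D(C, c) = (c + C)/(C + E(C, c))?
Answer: 6073/14 ≈ 433.79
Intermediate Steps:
E(B, o) = 6*B (E(B, o) = 5*B + B = 6*B)
D(C, c) = (C + c)/(7*C) (D(C, c) = (c + C)/(C + 6*C) = (C + c)/((7*C)) = (C + c)*(1/(7*C)) = (C + c)/(7*C))
y = 432 (y = (-5 - 22)*(-14 - 1*2) = -27*(-14 - 2) = -27*(-16) = 432)
y - D(-4, -6)*(-5) = 432 - (1/7)*(-4 - 6)/(-4)*(-5) = 432 - (1/7)*(-1/4)*(-10)*(-5) = 432 - 5*(-5)/14 = 432 - 1*(-25/14) = 432 + 25/14 = 6073/14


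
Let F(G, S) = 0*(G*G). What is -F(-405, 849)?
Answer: 0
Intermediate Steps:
F(G, S) = 0 (F(G, S) = 0*G**2 = 0)
-F(-405, 849) = -1*0 = 0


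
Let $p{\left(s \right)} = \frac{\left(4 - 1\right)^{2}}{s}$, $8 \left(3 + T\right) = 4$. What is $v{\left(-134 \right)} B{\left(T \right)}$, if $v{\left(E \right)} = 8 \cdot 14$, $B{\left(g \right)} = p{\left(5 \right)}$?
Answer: $\frac{1008}{5} \approx 201.6$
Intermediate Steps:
$T = - \frac{5}{2}$ ($T = -3 + \frac{1}{8} \cdot 4 = -3 + \frac{1}{2} = - \frac{5}{2} \approx -2.5$)
$p{\left(s \right)} = \frac{9}{s}$ ($p{\left(s \right)} = \frac{3^{2}}{s} = \frac{9}{s}$)
$B{\left(g \right)} = \frac{9}{5}$
$v{\left(E \right)} = 112$
$v{\left(-134 \right)} B{\left(T \right)} = 112 \cdot \frac{9}{5} = \frac{1008}{5}$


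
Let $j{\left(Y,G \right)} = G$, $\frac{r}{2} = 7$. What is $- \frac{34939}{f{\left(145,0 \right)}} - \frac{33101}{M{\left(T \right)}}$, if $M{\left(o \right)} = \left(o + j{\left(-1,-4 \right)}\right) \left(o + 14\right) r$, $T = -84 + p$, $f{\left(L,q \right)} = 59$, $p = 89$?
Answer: $- \frac{11246733}{15694} \approx -716.63$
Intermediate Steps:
$r = 14$ ($r = 2 \cdot 7 = 14$)
$T = 5$ ($T = -84 + 89 = 5$)
$M{\left(o \right)} = 14 \left(-4 + o\right) \left(14 + o\right)$ ($M{\left(o \right)} = \left(o - 4\right) \left(o + 14\right) 14 = \left(-4 + o\right) \left(14 + o\right) 14 = 14 \left(-4 + o\right) \left(14 + o\right)$)
$- \frac{34939}{f{\left(145,0 \right)}} - \frac{33101}{M{\left(T \right)}} = - \frac{34939}{59} - \frac{33101}{-784 + 14 \cdot 5^{2} + 140 \cdot 5} = \left(-34939\right) \frac{1}{59} - \frac{33101}{-784 + 14 \cdot 25 + 700} = - \frac{34939}{59} - \frac{33101}{-784 + 350 + 700} = - \frac{34939}{59} - \frac{33101}{266} = - \frac{11246733}{15694}$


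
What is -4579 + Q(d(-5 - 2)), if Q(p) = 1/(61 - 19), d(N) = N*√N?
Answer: -192317/42 ≈ -4579.0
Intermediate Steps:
d(N) = N^(3/2)
Q(p) = 1/42
-4579 + Q(d(-5 - 2)) = -4579 + 1/42 = -192317/42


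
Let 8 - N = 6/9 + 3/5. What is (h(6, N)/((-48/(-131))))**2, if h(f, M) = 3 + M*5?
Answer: 51912025/5184 ≈ 10014.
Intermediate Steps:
N = 101/15 (N = 8 - (6/9 + 3/5) = 8 - (6*(1/9) + 3*(1/5)) = 8 - (2/3 + 3/5) = 8 - 1*19/15 = 8 - 19/15 = 101/15 ≈ 6.7333)
h(f, M) = 3 + 5*M
(h(6, N)/((-48/(-131))))**2 = ((3 + 5*(101/15))/((-48/(-131))))**2 = ((3 + 101/3)/((-48*(-1/131))))**2 = (110/(3*(48/131)))**2 = ((110/3)*(131/48))**2 = (7205/72)**2 = 51912025/5184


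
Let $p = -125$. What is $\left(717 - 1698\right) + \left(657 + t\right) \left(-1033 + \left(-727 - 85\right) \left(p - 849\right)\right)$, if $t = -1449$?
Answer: $-625566141$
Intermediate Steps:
$\left(717 - 1698\right) + \left(657 + t\right) \left(-1033 + \left(-727 - 85\right) \left(p - 849\right)\right) = \left(717 - 1698\right) + \left(657 - 1449\right) \left(-1033 + \left(-727 - 85\right) \left(-125 - 849\right)\right) = \left(717 - 1698\right) - 792 \left(-1033 - -790888\right) = -981 - 792 \left(-1033 + 790888\right) = -981 - 625565160 = -625566141$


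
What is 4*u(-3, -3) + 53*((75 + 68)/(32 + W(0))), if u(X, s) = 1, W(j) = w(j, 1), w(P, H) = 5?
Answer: 7727/37 ≈ 208.84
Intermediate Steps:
W(j) = 5
4*u(-3, -3) + 53*((75 + 68)/(32 + W(0))) = 4*1 + 53*((75 + 68)/(32 + 5)) = 4 + 53*(143/37) = 4 + 7579/37 = 7727/37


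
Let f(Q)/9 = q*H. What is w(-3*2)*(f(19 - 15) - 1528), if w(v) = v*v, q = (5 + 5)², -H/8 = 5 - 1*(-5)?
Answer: -2647008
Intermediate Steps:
H = -80 (H = -8*(5 - 1*(-5)) = -8*(5 + 5) = -8*10 = -80)
q = 100 (q = 10² = 100)
w(v) = v²
f(Q) = -72000 (f(Q) = 9*(100*(-80)) = 9*(-8000) = -72000)
w(-3*2)*(f(19 - 15) - 1528) = (-3*2)²*(-72000 - 1528) = (-6)²*(-73528) = 36*(-73528) = -2647008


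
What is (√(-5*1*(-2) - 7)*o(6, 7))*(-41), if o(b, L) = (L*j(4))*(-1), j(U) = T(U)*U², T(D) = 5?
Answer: 22960*√3 ≈ 39768.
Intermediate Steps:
j(U) = 5*U²
o(b, L) = -80*L (o(b, L) = (L*(5*4²))*(-1) = (L*(5*16))*(-1) = (L*80)*(-1) = (80*L)*(-1) = -80*L)
(√(-5*1*(-2) - 7)*o(6, 7))*(-41) = (√(-5*1*(-2) - 7)*(-80*7))*(-41) = (√(-5*(-2) - 7)*(-560))*(-41) = (√(10 - 7)*(-560))*(-41) = (√3*(-560))*(-41) = -560*√3*(-41) = 22960*√3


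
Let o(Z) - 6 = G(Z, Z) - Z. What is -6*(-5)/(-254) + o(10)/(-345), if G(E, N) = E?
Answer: -1979/14605 ≈ -0.13550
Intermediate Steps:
o(Z) = 6 (o(Z) = 6 + (Z - Z) = 6 + 0 = 6)
-6*(-5)/(-254) + o(10)/(-345) = -6*(-5)/(-254) + 6/(-345) = 30*(-1/254) + 6*(-1/345) = -15/127 - 2/115 = -1979/14605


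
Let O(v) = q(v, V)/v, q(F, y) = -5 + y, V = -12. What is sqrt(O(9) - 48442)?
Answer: I*sqrt(435995)/3 ≈ 220.1*I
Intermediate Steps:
O(v) = -17/v (O(v) = (-5 - 12)/v = -17/v)
sqrt(O(9) - 48442) = sqrt(-17/9 - 48442) = sqrt(-435995/9) = I*sqrt(435995)/3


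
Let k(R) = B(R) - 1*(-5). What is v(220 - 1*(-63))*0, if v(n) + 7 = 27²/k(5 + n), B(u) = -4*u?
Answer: 0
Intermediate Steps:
k(R) = 5 - 4*R (k(R) = -4*R - 1*(-5) = -4*R + 5 = 5 - 4*R)
v(n) = -7 + 729/(-15 - 4*n) (v(n) = -7 + 27²/(5 - 4*(5 + n)) = -7 + 729/(5 + (-20 - 4*n)) = -7 + 729/(-15 - 4*n))
v(220 - 1*(-63))*0 = (2*(-417 - 14*(220 - 1*(-63)))/(15 + 4*(220 - 1*(-63))))*0 = (2*(-417 - 14*(220 + 63))/(15 + 4*(220 + 63)))*0 = (2*(-417 - 14*283)/(15 + 4*283))*0 = (2*(-417 - 3962)/(15 + 1132))*0 = (2*(-4379)/1147)*0 = (2*(1/1147)*(-4379))*0 = -8758/1147*0 = 0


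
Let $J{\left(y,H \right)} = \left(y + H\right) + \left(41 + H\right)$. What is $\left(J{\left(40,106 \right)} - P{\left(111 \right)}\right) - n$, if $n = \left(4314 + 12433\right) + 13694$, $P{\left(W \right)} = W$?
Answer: $-30259$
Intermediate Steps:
$J{\left(y,H \right)} = 41 + y + 2 H$ ($J{\left(y,H \right)} = \left(H + y\right) + \left(41 + H\right) = 41 + y + 2 H$)
$n = 30441$ ($n = 16747 + 13694 = 30441$)
$\left(J{\left(40,106 \right)} - P{\left(111 \right)}\right) - n = \left(\left(41 + 40 + 2 \cdot 106\right) - 111\right) - 30441 = \left(\left(41 + 40 + 212\right) - 111\right) - 30441 = \left(293 - 111\right) - 30441 = 182 - 30441 = -30259$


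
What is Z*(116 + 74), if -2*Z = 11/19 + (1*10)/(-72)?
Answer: -1505/36 ≈ -41.806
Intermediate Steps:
Z = -301/1368 (Z = -(11/19 + (1*10)/(-72))/2 = -(11*(1/19) + 10*(-1/72))/2 = -(11/19 - 5/36)/2 = -1/2*301/684 = -301/1368 ≈ -0.22003)
Z*(116 + 74) = -301*(116 + 74)/1368 = -301/1368*190 = -1505/36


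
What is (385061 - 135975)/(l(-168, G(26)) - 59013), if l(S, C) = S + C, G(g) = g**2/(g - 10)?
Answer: -996344/236555 ≈ -4.2119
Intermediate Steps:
G(g) = g**2/(-10 + g)
l(S, C) = C + S
(385061 - 135975)/(l(-168, G(26)) - 59013) = (385061 - 135975)/((26**2/(-10 + 26) - 168) - 59013) = 249086/((676/16 - 168) - 59013) = 249086/((676*(1/16) - 168) - 59013) = 249086/((169/4 - 168) - 59013) = 249086/(-503/4 - 59013) = 249086/(-236555/4) = 249086*(-4/236555) = -996344/236555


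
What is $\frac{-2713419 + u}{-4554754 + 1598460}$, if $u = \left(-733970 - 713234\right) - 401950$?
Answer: $\frac{4562573}{2956294} \approx 1.5433$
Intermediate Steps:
$u = -1849154$ ($u = -1447204 - 401950 = -1849154$)
$\frac{-2713419 + u}{-4554754 + 1598460} = \frac{-2713419 - 1849154}{-4554754 + 1598460} = - \frac{4562573}{-2956294} = \left(-4562573\right) \left(- \frac{1}{2956294}\right) = \frac{4562573}{2956294}$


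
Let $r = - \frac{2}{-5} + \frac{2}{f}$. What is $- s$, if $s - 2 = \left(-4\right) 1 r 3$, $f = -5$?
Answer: $-2$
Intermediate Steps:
$r = 0$ ($r = - \frac{2}{-5} + \frac{2}{-5} = \left(-2\right) \left(- \frac{1}{5}\right) + 2 \left(- \frac{1}{5}\right) = \frac{2}{5} - \frac{2}{5} = 0$)
$s = 2$ ($s = 2 + \left(-4\right) 1 \cdot 0 \cdot 3 = 2 - 0 = 2 + 0 = 2$)
$- s = \left(-1\right) 2 = -2$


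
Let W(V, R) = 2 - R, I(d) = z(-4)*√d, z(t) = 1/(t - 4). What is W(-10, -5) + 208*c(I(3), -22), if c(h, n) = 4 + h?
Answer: 839 - 26*√3 ≈ 793.97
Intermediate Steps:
z(t) = 1/(-4 + t)
I(d) = -√d/8 (I(d) = √d/(-4 - 4) = √d/(-8) = -√d/8)
W(-10, -5) + 208*c(I(3), -22) = (2 - 1*(-5)) + 208*(4 - √3/8) = (2 + 5) + (832 - 26*√3) = 7 + (832 - 26*√3) = 839 - 26*√3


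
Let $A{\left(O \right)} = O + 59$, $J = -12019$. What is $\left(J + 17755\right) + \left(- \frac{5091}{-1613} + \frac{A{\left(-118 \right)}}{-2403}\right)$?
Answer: $\frac{22245288544}{3876039} \approx 5739.2$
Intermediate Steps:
$A{\left(O \right)} = 59 + O$
$\left(J + 17755\right) + \left(- \frac{5091}{-1613} + \frac{A{\left(-118 \right)}}{-2403}\right) = \left(-12019 + 17755\right) + \left(- \frac{5091}{-1613} + \frac{59 - 118}{-2403}\right) = 5736 - - \frac{12328840}{3876039} = 5736 + \left(\frac{5091}{1613} + \frac{59}{2403}\right) = 5736 + \frac{12328840}{3876039} = \frac{22245288544}{3876039}$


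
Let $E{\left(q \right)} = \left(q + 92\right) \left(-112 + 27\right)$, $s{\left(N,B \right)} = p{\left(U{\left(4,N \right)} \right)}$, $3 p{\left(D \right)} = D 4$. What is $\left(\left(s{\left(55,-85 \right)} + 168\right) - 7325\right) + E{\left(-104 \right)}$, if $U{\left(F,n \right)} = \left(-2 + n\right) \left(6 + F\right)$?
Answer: $- \frac{16291}{3} \approx -5430.3$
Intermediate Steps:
$p{\left(D \right)} = \frac{4 D}{3}$ ($p{\left(D \right)} = \frac{D 4}{3} = \frac{4 D}{3}$)
$s{\left(N,B \right)} = - \frac{80}{3} + \frac{40 N}{3}$ ($s{\left(N,B \right)} = \frac{4 \left(-12 - 8 + 6 N + 4 N\right)}{3} = \frac{4 \left(-20 + 10 N\right)}{3} = - \frac{80}{3} + \frac{40 N}{3}$)
$E{\left(q \right)} = -7820 - 85 q$ ($E{\left(q \right)} = \left(92 + q\right) \left(-85\right) = -7820 - 85 q$)
$\left(\left(s{\left(55,-85 \right)} + 168\right) - 7325\right) + E{\left(-104 \right)} = \left(\left(\left(- \frac{80}{3} + \frac{40}{3} \cdot 55\right) + 168\right) - 7325\right) - -1020 = \left(\left(\left(- \frac{80}{3} + \frac{2200}{3}\right) + 168\right) - 7325\right) + \left(-7820 + 8840\right) = \left(\left(\frac{2120}{3} + 168\right) - 7325\right) + 1020 = \left(\frac{2624}{3} - 7325\right) + 1020 = - \frac{19351}{3} + 1020 = - \frac{16291}{3}$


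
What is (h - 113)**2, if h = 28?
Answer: 7225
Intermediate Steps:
(h - 113)**2 = (28 - 113)**2 = (-85)**2 = 7225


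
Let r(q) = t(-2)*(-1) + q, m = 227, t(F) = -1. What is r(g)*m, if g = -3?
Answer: -454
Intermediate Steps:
r(q) = 1 + q (r(q) = -1*(-1) + q = 1 + q)
r(g)*m = (1 - 3)*227 = -2*227 = -454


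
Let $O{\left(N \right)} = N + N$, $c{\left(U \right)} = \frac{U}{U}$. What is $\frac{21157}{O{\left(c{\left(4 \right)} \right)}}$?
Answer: $\frac{21157}{2} \approx 10579.0$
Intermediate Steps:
$c{\left(U \right)} = 1$
$O{\left(N \right)} = 2 N$
$\frac{21157}{O{\left(c{\left(4 \right)} \right)}} = \frac{21157}{2 \cdot 1} = \frac{21157}{2}$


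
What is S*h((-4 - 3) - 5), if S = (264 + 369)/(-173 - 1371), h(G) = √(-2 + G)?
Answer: -633*I*√14/1544 ≈ -1.534*I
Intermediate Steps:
S = -633/1544 (S = 633/(-1544) = 633*(-1/1544) = -633/1544 ≈ -0.40997)
S*h((-4 - 3) - 5) = -633*√(-2 + ((-4 - 3) - 5))/1544 = -633*√(-2 + (-7 - 5))/1544 = -633*√(-2 - 12)/1544 = -633*I*√14/1544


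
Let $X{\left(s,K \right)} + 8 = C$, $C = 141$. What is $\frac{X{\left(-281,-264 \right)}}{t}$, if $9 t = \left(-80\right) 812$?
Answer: $- \frac{171}{9280} \approx -0.018427$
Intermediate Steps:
$X{\left(s,K \right)} = 133$ ($X{\left(s,K \right)} = -8 + 141 = 133$)
$t = - \frac{64960}{9}$ ($t = \frac{\left(-80\right) 812}{9} = \frac{1}{9} \left(-64960\right) = - \frac{64960}{9} \approx -7217.8$)
$\frac{X{\left(-281,-264 \right)}}{t} = \frac{133}{- \frac{64960}{9}} = 133 \left(- \frac{9}{64960}\right) = - \frac{171}{9280}$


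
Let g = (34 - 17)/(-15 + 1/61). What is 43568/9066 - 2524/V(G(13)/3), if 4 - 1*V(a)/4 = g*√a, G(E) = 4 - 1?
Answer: -2512102910/21273369 ≈ -118.09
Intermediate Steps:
G(E) = 3
g = -1037/914 (g = 17/(-15 + 1/61) = 17/(-914/61) = 17*(-61/914) = -1037/914 ≈ -1.1346)
V(a) = 16 + 2074*√a/457 (V(a) = 16 - (-2074)*√a/457 = 16 + 2074*√a/457)
43568/9066 - 2524/V(G(13)/3) = 43568/9066 - 2524/(16 + 2074*√(3/3)/457) = 43568*(1/9066) - 2524/(16 + 2074*√(3*(⅓))/457) = 21784/4533 - 2524/(16 + 2074*√1/457) = 21784/4533 - 2524/(16 + (2074/457)*1) = 21784/4533 - 2524/(16 + 2074/457) = 21784/4533 - 2524/9386/457 = 21784/4533 - 2524*457/9386 = 21784/4533 - 576734/4693 = -2512102910/21273369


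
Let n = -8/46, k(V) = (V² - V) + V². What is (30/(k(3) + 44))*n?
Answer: -120/1357 ≈ -0.088430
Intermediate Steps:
k(V) = -V + 2*V²
n = -4/23 (n = -8*1/46 = -4/23 ≈ -0.17391)
(30/(k(3) + 44))*n = (30/(3*(-1 + 2*3) + 44))*(-4/23) = (30/(3*(-1 + 6) + 44))*(-4/23) = (30/(3*5 + 44))*(-4/23) = (30/(15 + 44))*(-4/23) = (30/59)*(-4/23) = -120/1357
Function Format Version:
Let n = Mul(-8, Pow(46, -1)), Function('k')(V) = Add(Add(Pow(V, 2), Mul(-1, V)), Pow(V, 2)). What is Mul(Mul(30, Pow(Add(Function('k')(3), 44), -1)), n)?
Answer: Rational(-120, 1357) ≈ -0.088430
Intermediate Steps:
Function('k')(V) = Add(Mul(-1, V), Mul(2, Pow(V, 2)))
n = Rational(-4, 23) (n = Mul(-8, Rational(1, 46)) = Rational(-4, 23) ≈ -0.17391)
Mul(Mul(30, Pow(Add(Function('k')(3), 44), -1)), n) = Mul(Mul(30, Pow(Add(Mul(3, Add(-1, Mul(2, 3))), 44), -1)), Rational(-4, 23)) = Mul(Mul(30, Pow(Add(Mul(3, Add(-1, 6)), 44), -1)), Rational(-4, 23)) = Mul(Mul(30, Pow(Add(Mul(3, 5), 44), -1)), Rational(-4, 23)) = Mul(Mul(30, Pow(Add(15, 44), -1)), Rational(-4, 23)) = Mul(Mul(30, Pow(59, -1)), Rational(-4, 23)) = Mul(Mul(30, Rational(1, 59)), Rational(-4, 23)) = Mul(Rational(30, 59), Rational(-4, 23)) = Rational(-120, 1357)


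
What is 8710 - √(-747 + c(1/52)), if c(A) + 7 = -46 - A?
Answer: 8710 - 7*I*√11037/26 ≈ 8710.0 - 28.285*I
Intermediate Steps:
c(A) = -53 - A (c(A) = -7 + (-46 - A) = -53 - A)
8710 - √(-747 + c(1/52)) = 8710 - √(-747 + (-53 - 1/52)) = 8710 - √(-747 - 2757/52) = 8710 - √(-41601/52) = 8710 - 7*I*√11037/26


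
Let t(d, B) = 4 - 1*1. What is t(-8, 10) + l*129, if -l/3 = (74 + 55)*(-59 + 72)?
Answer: -648996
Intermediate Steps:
t(d, B) = 3 (t(d, B) = 4 - 1 = 3)
l = -5031 (l = -3*(74 + 55)*(-59 + 72) = -387*13 = -3*1677 = -5031)
t(-8, 10) + l*129 = 3 - 5031*129 = 3 - 648999 = -648996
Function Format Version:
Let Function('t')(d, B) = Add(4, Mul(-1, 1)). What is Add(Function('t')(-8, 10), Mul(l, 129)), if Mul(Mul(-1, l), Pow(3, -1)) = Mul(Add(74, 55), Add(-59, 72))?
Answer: -648996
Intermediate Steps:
Function('t')(d, B) = 3 (Function('t')(d, B) = Add(4, -1) = 3)
l = -5031 (l = Mul(-3, Mul(Add(74, 55), Add(-59, 72))) = Mul(-3, Mul(129, 13)) = Mul(-3, 1677) = -5031)
Add(Function('t')(-8, 10), Mul(l, 129)) = Add(3, Mul(-5031, 129)) = Add(3, -648999) = -648996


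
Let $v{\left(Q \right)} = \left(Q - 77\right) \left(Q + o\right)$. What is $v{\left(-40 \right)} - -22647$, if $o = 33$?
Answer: $23466$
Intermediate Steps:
$v{\left(Q \right)} = \left(-77 + Q\right) \left(33 + Q\right)$ ($v{\left(Q \right)} = \left(Q - 77\right) \left(Q + 33\right) = \left(-77 + Q\right) \left(33 + Q\right)$)
$v{\left(-40 \right)} - -22647 = \left(-2541 + \left(-40\right)^{2} - -1760\right) - -22647 = \left(-2541 + 1600 + 1760\right) + 22647 = 819 + 22647 = 23466$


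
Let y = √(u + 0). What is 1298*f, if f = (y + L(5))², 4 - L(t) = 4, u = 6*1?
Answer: 7788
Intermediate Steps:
u = 6
y = √6 (y = √(6 + 0) = √6 ≈ 2.4495)
L(t) = 0 (L(t) = 4 - 1*4 = 4 - 4 = 0)
f = 6 (f = (√6 + 0)² = (√6)² = 6)
1298*f = 1298*6 = 7788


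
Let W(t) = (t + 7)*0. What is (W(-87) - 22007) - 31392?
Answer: -53399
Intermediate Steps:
W(t) = 0 (W(t) = (7 + t)*0 = 0)
(W(-87) - 22007) - 31392 = (0 - 22007) - 31392 = -22007 - 31392 = -53399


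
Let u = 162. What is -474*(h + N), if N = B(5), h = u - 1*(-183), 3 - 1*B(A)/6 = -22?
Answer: -234630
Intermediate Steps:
B(A) = 150 (B(A) = 18 - 6*(-22) = 18 + 132 = 150)
h = 345 (h = 162 - 1*(-183) = 162 + 183 = 345)
N = 150
-474*(h + N) = -474*(345 + 150) = -474*495 = -234630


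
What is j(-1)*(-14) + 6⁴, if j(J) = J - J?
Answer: 1296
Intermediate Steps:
j(J) = 0
j(-1)*(-14) + 6⁴ = 0*(-14) + 6⁴ = 0 + 1296 = 1296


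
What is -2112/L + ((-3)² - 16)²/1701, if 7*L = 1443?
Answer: -1194137/116883 ≈ -10.217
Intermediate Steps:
L = 1443/7 (L = (⅐)*1443 = 1443/7 ≈ 206.14)
-2112/L + ((-3)² - 16)²/1701 = -2112/1443/7 + ((-3)² - 16)²/1701 = -2112*7/1443 + (9 - 16)²*(1/1701) = -4928/481 + (-7)²*(1/1701) = -4928/481 + 49*(1/1701) = -4928/481 + 7/243 = -1194137/116883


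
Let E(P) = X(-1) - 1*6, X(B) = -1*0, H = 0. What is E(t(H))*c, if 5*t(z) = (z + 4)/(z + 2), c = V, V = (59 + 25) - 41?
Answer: -258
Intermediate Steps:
V = 43 (V = 84 - 41 = 43)
c = 43
X(B) = 0
t(z) = (4 + z)/(5*(2 + z)) (t(z) = ((z + 4)/(z + 2))/5 = ((4 + z)/(2 + z))/5 = (4 + z)/(5*(2 + z)))
E(P) = -6 (E(P) = 0 - 1*6 = 0 - 6 = -6)
E(t(H))*c = -6*43 = -258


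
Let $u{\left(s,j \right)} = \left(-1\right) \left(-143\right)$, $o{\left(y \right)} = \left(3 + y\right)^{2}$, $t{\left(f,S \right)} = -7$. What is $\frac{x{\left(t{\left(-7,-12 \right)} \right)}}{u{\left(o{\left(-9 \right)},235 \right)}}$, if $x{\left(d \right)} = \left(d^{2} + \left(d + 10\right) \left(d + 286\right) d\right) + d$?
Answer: $- \frac{5817}{143} \approx -40.678$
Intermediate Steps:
$x{\left(d \right)} = d + d^{2} + d \left(10 + d\right) \left(286 + d\right)$ ($x{\left(d \right)} = \left(d^{2} + \left(10 + d\right) \left(286 + d\right) d\right) + d = \left(d^{2} + d \left(10 + d\right) \left(286 + d\right)\right) + d = d + d^{2} + d \left(10 + d\right) \left(286 + d\right)$)
$u{\left(s,j \right)} = 143$
$\frac{x{\left(t{\left(-7,-12 \right)} \right)}}{u{\left(o{\left(-9 \right)},235 \right)}} = \frac{\left(-7\right) \left(2861 + \left(-7\right)^{2} + 297 \left(-7\right)\right)}{143} = - 7 \left(2861 + 49 - 2079\right) \frac{1}{143} = \left(-7\right) 831 \cdot \frac{1}{143} = \left(-5817\right) \frac{1}{143} = - \frac{5817}{143}$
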